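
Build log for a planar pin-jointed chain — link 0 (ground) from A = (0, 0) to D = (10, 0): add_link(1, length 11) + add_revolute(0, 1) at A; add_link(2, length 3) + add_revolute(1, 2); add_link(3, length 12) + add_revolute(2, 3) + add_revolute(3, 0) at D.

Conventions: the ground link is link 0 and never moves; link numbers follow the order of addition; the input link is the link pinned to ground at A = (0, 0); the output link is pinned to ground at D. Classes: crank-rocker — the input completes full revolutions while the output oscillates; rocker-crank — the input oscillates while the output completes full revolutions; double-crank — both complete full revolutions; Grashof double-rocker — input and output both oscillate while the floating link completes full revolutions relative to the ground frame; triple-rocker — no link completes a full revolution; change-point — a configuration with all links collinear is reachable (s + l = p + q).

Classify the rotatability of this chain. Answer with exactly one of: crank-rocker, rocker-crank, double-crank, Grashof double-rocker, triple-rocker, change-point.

lengths: ground=10, input=11, coupler=3, output=12
sorted: s=3 (shortest), l=12 (longest), p+q=21
s + l = 15 vs p + q = 21
s + l < p + q (Grashof) with shortest = coupler link → Grashof double-rocker

Grashof double-rocker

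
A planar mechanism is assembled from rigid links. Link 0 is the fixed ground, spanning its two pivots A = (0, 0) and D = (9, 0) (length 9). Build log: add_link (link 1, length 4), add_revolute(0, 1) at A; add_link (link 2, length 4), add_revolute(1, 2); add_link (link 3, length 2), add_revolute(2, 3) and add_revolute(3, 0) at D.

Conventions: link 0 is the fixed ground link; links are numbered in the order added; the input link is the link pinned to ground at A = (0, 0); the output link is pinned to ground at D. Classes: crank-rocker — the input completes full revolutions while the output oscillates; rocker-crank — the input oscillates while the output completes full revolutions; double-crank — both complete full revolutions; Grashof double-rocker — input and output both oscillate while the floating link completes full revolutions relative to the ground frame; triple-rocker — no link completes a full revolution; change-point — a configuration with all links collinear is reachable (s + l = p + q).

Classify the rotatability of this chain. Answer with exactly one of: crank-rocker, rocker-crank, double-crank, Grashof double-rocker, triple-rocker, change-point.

lengths: ground=9, input=4, coupler=4, output=2
sorted: s=2 (shortest), l=9 (longest), p+q=8
s + l = 11 vs p + q = 8
s + l > p + q → non-Grashof → no link fully rotates → triple-rocker

triple-rocker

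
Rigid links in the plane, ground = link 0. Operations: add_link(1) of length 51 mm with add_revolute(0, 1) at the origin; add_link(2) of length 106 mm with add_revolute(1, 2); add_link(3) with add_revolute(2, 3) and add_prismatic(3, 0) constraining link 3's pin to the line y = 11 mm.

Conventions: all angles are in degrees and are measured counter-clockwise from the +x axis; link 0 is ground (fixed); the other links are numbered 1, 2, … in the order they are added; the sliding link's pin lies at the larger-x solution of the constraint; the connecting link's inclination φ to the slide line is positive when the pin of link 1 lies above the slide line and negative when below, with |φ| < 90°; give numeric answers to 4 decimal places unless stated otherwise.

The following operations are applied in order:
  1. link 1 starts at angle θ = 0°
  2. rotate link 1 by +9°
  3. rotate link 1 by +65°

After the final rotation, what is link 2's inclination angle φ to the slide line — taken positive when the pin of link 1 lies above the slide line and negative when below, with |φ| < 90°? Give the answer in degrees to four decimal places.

geometry: r = 51 mm, L = 106 mm, e = 11 mm; θ starts at 0°
rotate link 1 by +9°: θ ← 0° +9° = 9°
rotate link 1 by +65°: θ ← 9° +65° = 74°
h = r sin θ − e = 49.024346 − 11 = 38.024346
sin φ = h / L = 38.024346 / 106 = 0.35872025
φ = arcsin(0.35872025) = 21.021623°

21.0216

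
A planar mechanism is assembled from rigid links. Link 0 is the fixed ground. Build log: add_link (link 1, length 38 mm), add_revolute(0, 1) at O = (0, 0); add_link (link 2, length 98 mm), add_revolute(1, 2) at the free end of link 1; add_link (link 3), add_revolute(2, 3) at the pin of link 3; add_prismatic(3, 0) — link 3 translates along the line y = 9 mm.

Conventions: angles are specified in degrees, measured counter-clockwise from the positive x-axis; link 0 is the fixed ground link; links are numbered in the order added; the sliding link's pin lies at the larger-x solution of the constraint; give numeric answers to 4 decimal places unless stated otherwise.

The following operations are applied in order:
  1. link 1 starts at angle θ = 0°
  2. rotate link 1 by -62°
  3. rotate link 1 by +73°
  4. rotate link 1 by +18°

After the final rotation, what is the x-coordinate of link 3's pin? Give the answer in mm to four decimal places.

geometry: r = 38 mm, L = 98 mm, e = 9 mm; θ starts at 0°
rotate link 1 by -62°: θ ← 0° -62° = -62°
rotate link 1 by +73°: θ ← -62° +73° = 11°
rotate link 1 by +18°: θ ← 11° +18° = 29°
crank pin P = (r cos θ, r sin θ) = (33.235549, 18.422766)
h = r sin θ − e = 18.422766 − 9 = 9.422766
x = r cos θ + √(L² − h²) = 33.235549 + 97.545946 = 130.781494

130.7815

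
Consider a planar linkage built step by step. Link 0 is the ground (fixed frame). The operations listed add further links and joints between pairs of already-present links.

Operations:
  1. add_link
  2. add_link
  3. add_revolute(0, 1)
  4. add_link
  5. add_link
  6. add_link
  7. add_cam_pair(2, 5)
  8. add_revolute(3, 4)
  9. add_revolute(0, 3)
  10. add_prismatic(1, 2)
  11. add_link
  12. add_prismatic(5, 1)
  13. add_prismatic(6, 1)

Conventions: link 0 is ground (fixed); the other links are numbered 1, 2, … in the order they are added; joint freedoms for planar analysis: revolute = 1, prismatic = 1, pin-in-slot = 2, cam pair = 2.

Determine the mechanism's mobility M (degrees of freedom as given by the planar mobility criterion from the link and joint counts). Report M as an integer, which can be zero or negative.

L=1 J1=0 J2=0
add link → L=2 J1=0 J2=0
add link → L=3 J1=0 J2=0
R@0,1 dof=1 J1 → L=3 J1=1 J2=0
add link → L=4 J1=1 J2=0
add link → L=5 J1=1 J2=0
add link → L=6 J1=1 J2=0
C@2,5 dof=2 J2 → L=6 J1=1 J2=1
R@3,4 dof=1 J1 → L=6 J1=2 J2=1
R@0,3 dof=1 J1 → L=6 J1=3 J2=1
P@1,2 dof=1 J1 → L=6 J1=4 J2=1
add link → L=7 J1=4 J2=1
P@5,1 dof=1 J1 → L=7 J1=5 J2=1
P@6,1 dof=1 J1 → L=7 J1=6 J2=1
M=3(L−1)−2J1−J2=3·6−2·6−1=5

M = 5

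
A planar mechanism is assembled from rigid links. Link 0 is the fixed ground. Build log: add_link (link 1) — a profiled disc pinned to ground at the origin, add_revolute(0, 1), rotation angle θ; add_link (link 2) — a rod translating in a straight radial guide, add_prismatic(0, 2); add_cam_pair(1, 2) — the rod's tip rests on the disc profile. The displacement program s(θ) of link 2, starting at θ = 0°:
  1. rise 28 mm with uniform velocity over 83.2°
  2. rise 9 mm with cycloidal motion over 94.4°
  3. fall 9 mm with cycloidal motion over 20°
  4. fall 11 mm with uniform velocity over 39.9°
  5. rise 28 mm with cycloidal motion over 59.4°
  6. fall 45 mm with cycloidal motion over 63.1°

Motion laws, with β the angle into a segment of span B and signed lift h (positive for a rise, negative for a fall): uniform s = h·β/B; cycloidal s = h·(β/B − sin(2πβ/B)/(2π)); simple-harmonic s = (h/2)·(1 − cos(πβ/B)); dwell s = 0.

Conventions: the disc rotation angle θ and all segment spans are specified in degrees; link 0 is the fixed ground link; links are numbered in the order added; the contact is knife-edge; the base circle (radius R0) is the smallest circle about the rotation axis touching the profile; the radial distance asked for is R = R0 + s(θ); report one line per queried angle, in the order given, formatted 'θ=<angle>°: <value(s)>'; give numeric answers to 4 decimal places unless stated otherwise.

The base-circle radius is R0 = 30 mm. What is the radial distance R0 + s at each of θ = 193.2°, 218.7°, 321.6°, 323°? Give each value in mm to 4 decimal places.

seg 1 [0°–83.2°] uniform, h=28: full span → s += 28 → s = 28.0000
seg 2 [83.2°–177.6°] cycloidal, h=9: full span → s += 9 → s = 37.0000
seg 3 [177.6°–197.6°] cycloidal, h=-9: θ=193.2° here. β=15.6, B=20. -9·(0.7800 − sin(2π·0.7800)/(2π)) = -8.4270 → s = 28.5730
seg 3 [177.6°–197.6°] cycloidal, h=-9: full span → s += -9 → s = 28.0000
seg 4 [197.6°–237.5°] uniform, h=-11: θ=218.7° here. β=21.1, B=39.9. -11·21.1/39.9 = -5.8170 → s = 22.1830
seg 4 [197.6°–237.5°] uniform, h=-11: full span → s += -11 → s = 17.0000
seg 5 [237.5°–296.9°] cycloidal, h=28: full span → s += 28 → s = 45.0000
seg 6 [296.9°–360°] cycloidal, h=-45: θ=321.6° here. β=24.7, B=63.1. -45·(0.3914 − sin(2π·0.3914)/(2π)) = -13.0999 → s = 31.9001
seg 6 [296.9°–360°] cycloidal, h=-45: θ=323° here. β=26.1, B=63.1. -45·(0.4136 − sin(2π·0.4136)/(2π)) = -14.9146 → s = 30.0854
θ=193.2°: R = R0 + s = 30 + 28.5730 = 58.5730
θ=218.7°: R = R0 + s = 30 + 22.1830 = 52.1830
θ=321.6°: R = R0 + s = 30 + 31.9001 = 61.9001
θ=323°: R = R0 + s = 30 + 30.0854 = 60.0854

θ=193.2°: 58.5730
θ=218.7°: 52.1830
θ=321.6°: 61.9001
θ=323°: 60.0854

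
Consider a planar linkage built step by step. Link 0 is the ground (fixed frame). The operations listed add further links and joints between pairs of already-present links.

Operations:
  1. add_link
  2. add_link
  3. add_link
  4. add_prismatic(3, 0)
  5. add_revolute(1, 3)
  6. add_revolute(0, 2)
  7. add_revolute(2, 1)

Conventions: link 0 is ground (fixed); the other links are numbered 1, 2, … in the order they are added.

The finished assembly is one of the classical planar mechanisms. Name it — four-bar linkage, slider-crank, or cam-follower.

links: 4 (incl. ground); joints: 3 revolute, 1 prismatic, 0 higher (cam) pair, forming one closed loop
4 links, 3 revolutes + 1 prismatic in one loop → slider-crank

slider-crank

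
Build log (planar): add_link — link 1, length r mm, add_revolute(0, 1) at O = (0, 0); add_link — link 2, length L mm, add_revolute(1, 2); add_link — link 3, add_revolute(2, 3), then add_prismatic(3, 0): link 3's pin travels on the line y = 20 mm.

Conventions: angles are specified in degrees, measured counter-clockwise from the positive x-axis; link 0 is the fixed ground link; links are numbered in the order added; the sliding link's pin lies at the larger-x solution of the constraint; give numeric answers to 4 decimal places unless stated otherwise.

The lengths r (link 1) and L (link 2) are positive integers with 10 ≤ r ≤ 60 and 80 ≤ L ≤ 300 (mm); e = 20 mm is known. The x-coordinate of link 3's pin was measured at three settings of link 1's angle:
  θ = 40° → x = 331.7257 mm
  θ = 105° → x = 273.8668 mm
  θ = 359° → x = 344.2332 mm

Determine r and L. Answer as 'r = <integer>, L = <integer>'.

constraint per measurement: (x − r cos θ)² + (r sin θ − e)² = L²
subtracting the θ₁ and θ₂ equations cancels the r² and L² terms:
r = (x₁² − x₂²) / (2[(x₁cos θ₁ + e sin θ₁) − (x₂cos θ₂ + e sin θ₂)]) = 55.0000 → r = 55
L² = (x₁ − r cos θ₁)² + (r sin θ₁ − e)² = 84099.9781 → L = 290.0000 → L = 290
check at θ₃=359°: x = 344.2332 (printed 344.2332) ✓

r = 55, L = 290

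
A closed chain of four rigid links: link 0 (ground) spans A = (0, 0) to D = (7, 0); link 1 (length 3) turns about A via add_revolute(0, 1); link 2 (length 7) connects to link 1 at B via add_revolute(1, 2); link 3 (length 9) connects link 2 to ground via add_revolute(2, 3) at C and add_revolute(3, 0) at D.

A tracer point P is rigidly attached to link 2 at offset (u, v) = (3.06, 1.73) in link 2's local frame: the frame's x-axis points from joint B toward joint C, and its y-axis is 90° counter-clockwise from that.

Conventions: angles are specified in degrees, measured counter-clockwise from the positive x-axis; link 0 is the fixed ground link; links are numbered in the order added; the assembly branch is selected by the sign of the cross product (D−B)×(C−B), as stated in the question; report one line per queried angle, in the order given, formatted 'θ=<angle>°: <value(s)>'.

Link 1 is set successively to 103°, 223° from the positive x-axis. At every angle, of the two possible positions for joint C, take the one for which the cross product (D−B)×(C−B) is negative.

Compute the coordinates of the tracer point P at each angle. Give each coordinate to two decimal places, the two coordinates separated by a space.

A=(0,0), D=(7.00,0)
θ=103°: B = A + 3.00·(cos103°, sin103°) = (-0.6749, 2.9231)
θ=103°: |BD| = 8.2127
θ=103°: circle(B,7.00) ∩ circle(D,9.00): a=2.1581, h=6.6590
θ=103°:   candidates: C₊=(3.7121,8.3779) cross=54.688; C₋=(-1.0282,-4.0680) cross=-54.688
θ=103°:   branch - wants cross < 0 → take C=(-1.0282,-4.0680) (cross=-54.688)
θ=103°: ex = (C−B)/|BC| = (-0.0505,-0.9987); ey = (0.9987,-0.0505)
θ=103°: P = B + 3.06·ex + 1.73·ey = (0.8985,-0.2203)
θ=223°: B = A + 3.00·(cos223°, sin223°) = (-2.1941, -2.0460)
θ=223°: |BD| = 9.4190
θ=223°: circle(B,7.00) ∩ circle(D,9.00): a=3.0108, h=6.3194
θ=223°:   candidates: C₊=(-0.6279,4.7765) cross=59.522; C₋=(2.1175,-7.5605) cross=-59.522
θ=223°:   branch - wants cross < 0 → take C=(2.1175,-7.5605) (cross=-59.522)
θ=223°: ex = (C−B)/|BC| = (0.6159,-0.7878); ey = (0.7878,0.6159)
θ=223°: P = B + 3.06·ex + 1.73·ey = (1.0536,-3.3911)

θ=103°: 0.90 -0.22
θ=223°: 1.05 -3.39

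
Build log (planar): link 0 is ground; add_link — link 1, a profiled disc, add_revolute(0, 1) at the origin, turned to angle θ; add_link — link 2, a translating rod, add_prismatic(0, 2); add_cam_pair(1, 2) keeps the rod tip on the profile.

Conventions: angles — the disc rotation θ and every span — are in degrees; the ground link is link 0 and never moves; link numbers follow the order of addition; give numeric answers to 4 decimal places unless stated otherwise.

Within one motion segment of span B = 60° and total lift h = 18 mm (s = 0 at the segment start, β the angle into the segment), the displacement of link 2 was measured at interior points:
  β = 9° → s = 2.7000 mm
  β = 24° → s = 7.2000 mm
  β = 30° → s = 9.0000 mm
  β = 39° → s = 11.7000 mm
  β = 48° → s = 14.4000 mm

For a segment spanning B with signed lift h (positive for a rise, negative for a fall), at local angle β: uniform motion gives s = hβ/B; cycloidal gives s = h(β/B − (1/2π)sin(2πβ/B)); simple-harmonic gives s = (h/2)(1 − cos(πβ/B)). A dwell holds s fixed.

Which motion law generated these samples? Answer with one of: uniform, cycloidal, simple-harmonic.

candidates at β/B = r: uniform s = h·r (linear in β); cycloidal s = h·(r − sin(2πr)/(2π)); simple-harmonic s = (h/2)(1 − cos(πr))
β=9°: printed 2.7000 | uniform 2.7000, cycloidal 0.3823, simple-harmonic 0.9809
β=24°: printed 7.2000 | uniform 7.2000, cycloidal 5.5161, simple-harmonic 6.2188
β=30°: printed 9.0000 | uniform 9.0000, cycloidal 9.0000, simple-harmonic 9.0000
β=39°: printed 11.7000 | uniform 11.7000, cycloidal 14.0177, simple-harmonic 13.0859
β=48°: printed 14.4000 | uniform 14.4000, cycloidal 17.1246, simple-harmonic 16.2812
only one law matches every sample → uniform

uniform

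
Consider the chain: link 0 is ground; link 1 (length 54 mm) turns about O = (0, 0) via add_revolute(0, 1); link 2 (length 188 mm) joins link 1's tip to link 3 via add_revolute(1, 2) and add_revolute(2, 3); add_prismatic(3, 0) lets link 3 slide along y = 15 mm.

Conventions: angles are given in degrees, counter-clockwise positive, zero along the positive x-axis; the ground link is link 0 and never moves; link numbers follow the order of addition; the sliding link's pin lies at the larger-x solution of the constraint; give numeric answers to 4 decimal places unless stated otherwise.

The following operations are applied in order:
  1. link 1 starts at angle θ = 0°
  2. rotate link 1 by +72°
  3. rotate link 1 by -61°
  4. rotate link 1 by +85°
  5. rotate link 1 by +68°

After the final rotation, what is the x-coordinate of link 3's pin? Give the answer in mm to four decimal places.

geometry: r = 54 mm, L = 188 mm, e = 15 mm; θ starts at 0°
rotate link 1 by +72°: θ ← 0° +72° = 72°
rotate link 1 by -61°: θ ← 72° -61° = 11°
rotate link 1 by +85°: θ ← 11° +85° = 96°
rotate link 1 by +68°: θ ← 96° +68° = 164°
crank pin P = (r cos θ, r sin θ) = (-51.908132, 14.884417)
h = r sin θ − e = 14.884417 − 15 = -0.115583
x = r cos θ + √(L² − h²) = -51.908132 + 187.999964 = 136.091833

136.0918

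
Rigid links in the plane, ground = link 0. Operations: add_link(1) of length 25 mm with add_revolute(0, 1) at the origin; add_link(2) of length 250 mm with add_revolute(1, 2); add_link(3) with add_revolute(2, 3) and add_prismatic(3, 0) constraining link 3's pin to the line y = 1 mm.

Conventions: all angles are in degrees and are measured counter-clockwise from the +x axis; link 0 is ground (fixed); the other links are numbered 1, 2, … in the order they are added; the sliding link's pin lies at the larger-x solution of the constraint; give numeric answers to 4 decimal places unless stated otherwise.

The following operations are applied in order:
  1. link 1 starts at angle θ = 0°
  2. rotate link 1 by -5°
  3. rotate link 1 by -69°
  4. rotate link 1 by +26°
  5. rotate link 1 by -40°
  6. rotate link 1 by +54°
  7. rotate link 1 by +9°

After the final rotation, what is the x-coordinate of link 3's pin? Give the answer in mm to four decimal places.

geometry: r = 25 mm, L = 250 mm, e = 1 mm; θ starts at 0°
rotate link 1 by -5°: θ ← 0° -5° = -5°
rotate link 1 by -69°: θ ← -5° -69° = -74°
rotate link 1 by +26°: θ ← -74° +26° = -48°
rotate link 1 by -40°: θ ← -48° -40° = -88°
rotate link 1 by +54°: θ ← -88° +54° = -34°
rotate link 1 by +9°: θ ← -34° +9° = -25°
crank pin P = (r cos θ, r sin θ) = (22.657695, -10.565457)
h = r sin θ − e = -10.565457 − 1 = -11.565457
x = r cos θ + √(L² − h²) = 22.657695 + 249.732337 = 272.390032

272.3900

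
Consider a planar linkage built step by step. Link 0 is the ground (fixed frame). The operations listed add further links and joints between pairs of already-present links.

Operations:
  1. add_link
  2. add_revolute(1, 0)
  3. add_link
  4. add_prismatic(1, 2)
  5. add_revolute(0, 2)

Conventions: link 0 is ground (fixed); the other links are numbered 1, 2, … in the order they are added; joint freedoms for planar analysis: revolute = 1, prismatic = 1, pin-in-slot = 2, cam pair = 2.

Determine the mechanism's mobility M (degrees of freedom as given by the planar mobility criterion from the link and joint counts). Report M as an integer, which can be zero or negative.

L=1 J1=0 J2=0
add link → L=2 J1=0 J2=0
R@1,0 dof=1 J1 → L=2 J1=1 J2=0
add link → L=3 J1=1 J2=0
P@1,2 dof=1 J1 → L=3 J1=2 J2=0
R@0,2 dof=1 J1 → L=3 J1=3 J2=0
M=3(L−1)−2J1−J2=3·2−2·3−0=0

M = 0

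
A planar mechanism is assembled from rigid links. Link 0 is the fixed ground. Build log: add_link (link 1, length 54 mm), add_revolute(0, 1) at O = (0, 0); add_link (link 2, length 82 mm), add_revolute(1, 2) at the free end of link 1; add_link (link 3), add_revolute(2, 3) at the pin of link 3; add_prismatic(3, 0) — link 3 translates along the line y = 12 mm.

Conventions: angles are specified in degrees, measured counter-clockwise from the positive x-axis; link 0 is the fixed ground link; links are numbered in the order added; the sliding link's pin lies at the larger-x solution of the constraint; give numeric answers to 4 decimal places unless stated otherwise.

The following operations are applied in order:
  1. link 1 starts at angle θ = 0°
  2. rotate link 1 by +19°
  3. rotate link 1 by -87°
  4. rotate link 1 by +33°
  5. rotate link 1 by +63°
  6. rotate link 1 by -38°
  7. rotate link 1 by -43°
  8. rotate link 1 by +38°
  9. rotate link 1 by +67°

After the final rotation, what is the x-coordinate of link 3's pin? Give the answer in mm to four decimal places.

geometry: r = 54 mm, L = 82 mm, e = 12 mm; θ starts at 0°
rotate link 1 by +19°: θ ← 0° +19° = 19°
rotate link 1 by -87°: θ ← 19° -87° = -68°
rotate link 1 by +33°: θ ← -68° +33° = -35°
rotate link 1 by +63°: θ ← -35° +63° = 28°
rotate link 1 by -38°: θ ← 28° -38° = -10°
rotate link 1 by -43°: θ ← -10° -43° = -53°
rotate link 1 by +38°: θ ← -53° +38° = -15°
rotate link 1 by +67°: θ ← -15° +67° = 52°
crank pin P = (r cos θ, r sin θ) = (33.245720, 42.552581)
h = r sin θ − e = 42.552581 − 12 = 30.552581
x = r cos θ + √(L² − h²) = 33.245720 + 76.095597 = 109.341316

109.3413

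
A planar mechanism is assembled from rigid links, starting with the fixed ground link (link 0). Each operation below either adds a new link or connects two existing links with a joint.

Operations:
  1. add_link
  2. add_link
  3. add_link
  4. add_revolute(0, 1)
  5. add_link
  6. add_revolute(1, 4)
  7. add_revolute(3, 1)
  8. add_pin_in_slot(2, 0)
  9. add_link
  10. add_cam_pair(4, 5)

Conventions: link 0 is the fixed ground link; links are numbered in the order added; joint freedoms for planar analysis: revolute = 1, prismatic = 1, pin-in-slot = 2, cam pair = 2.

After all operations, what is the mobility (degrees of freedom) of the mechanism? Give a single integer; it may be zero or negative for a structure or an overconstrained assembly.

ground; <1,0,0>
#1 <2,0,0>
#2 <3,0,0>
#3 <4,0,0>
R:0↔1 J1 <4,1,0>
#4 <5,1,0>
R:1↔4 J1 <5,2,0>
R:3↔1 J1 <5,3,0>
PS:2↔0 J2 <5,3,1>
#5 <6,3,1>
C:4↔5 J2 <6,3,2>
3×5 − 2×3 − 1×2 = 7

M = 7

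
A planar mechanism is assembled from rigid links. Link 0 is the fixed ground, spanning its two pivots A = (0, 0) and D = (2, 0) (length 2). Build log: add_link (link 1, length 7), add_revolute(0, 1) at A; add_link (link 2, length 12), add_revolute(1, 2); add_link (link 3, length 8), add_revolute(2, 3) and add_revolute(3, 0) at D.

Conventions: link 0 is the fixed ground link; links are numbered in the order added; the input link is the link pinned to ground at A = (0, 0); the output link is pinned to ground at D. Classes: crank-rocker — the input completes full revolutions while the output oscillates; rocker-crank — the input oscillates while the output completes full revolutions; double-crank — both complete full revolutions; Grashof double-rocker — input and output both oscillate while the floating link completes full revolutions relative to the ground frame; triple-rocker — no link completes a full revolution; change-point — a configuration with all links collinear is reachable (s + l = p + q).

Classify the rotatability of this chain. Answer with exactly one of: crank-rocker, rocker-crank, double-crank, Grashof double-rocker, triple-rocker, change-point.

lengths: ground=2, input=7, coupler=12, output=8
sorted: s=2 (shortest), l=12 (longest), p+q=15
s + l = 14 vs p + q = 15
s + l < p + q (Grashof) with shortest = ground link → double-crank

double-crank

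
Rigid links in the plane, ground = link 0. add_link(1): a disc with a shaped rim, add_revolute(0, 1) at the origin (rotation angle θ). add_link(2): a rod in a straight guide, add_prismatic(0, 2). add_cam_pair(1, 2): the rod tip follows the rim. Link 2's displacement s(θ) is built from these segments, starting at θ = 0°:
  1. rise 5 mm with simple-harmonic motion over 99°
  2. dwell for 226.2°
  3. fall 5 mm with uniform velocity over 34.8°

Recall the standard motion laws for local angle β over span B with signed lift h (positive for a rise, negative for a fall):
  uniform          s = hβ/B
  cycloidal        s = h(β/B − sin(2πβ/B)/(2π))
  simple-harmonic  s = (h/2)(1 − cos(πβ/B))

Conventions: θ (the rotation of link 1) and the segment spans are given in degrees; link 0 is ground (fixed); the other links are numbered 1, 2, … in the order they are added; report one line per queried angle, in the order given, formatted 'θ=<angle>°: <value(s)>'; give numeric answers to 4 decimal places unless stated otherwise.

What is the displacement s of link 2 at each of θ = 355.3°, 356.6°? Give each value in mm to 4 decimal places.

segment 1 (0° to 99°, simple-harmonic, h = 5) is passed completely: s = 0.0000 + (5) = 5.0000
segment 2 (99° to 325.2°, dwell): s unchanged at 5.0000
θ = 355.3° falls in segment 3 (325.2° to 360°, uniform, h = -5): β = 355.3 − 325.2 = 30.1°, B = 34.8°; Δs = -5·30.1/34.8 = -4.3247; s = 5.0000 − 4.3247 = 0.6753
θ = 356.6° falls in segment 3 (325.2° to 360°, uniform, h = -5): β = 356.6 − 325.2 = 31.4°, B = 34.8°; Δs = -5·31.4/34.8 = -4.5115; s = 5.0000 − 4.5115 = 0.4885

θ=355.3°: 0.6753
θ=356.6°: 0.4885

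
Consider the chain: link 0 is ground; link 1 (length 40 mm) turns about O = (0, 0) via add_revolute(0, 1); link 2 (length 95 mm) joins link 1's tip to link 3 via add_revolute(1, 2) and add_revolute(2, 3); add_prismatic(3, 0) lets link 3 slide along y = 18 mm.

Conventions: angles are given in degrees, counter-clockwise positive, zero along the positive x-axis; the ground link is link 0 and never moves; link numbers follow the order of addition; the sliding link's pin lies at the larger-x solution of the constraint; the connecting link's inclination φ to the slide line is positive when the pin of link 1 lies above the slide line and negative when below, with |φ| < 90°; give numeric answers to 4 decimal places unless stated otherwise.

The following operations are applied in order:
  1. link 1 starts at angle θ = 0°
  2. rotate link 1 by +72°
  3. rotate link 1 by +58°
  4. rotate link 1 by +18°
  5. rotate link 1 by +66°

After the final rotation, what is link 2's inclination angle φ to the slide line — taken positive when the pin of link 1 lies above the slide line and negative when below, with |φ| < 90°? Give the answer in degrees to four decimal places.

geometry: r = 40 mm, L = 95 mm, e = 18 mm; θ starts at 0°
rotate link 1 by +72°: θ ← 0° +72° = 72°
rotate link 1 by +58°: θ ← 72° +58° = 130°
rotate link 1 by +18°: θ ← 130° +18° = 148°
rotate link 1 by +66°: θ ← 148° +66° = 214°
h = r sin θ − e = -22.367716 − 18 = -40.367716
sin φ = h / L = -40.367716 / 95 = -0.42492333
φ = arcsin(-0.42492333) = -25.145810°

-25.1458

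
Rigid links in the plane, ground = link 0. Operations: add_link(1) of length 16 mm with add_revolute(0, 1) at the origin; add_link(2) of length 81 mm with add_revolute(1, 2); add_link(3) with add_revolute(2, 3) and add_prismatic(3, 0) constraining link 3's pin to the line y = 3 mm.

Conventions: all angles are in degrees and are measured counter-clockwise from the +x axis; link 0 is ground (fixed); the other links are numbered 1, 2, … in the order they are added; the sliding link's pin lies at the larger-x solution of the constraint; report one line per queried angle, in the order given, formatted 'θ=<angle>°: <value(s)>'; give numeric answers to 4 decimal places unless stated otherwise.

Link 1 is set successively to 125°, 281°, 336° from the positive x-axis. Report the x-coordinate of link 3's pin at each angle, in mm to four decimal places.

geometry: r = 16 mm, L = 81 mm, e = 3 mm
θ=125°: crank pin P = (r cos θ, r sin θ) = (-9.177223, 13.106433)
θ=125°: h = r sin θ − e = 13.106433 − 3 = 10.106433
θ=125°: x = r cos θ + √(L² − h²) = -9.177223 + 80.367033 = 71.189810
θ=281°: crank pin P = (r cos θ, r sin θ) = (3.052944, -15.706035)
θ=281°: h = r sin θ − e = -15.706035 − 3 = -18.706035
θ=281°: x = r cos θ + √(L² − h²) = 3.052944 + 78.810432 = 81.863376
θ=336°: crank pin P = (r cos θ, r sin θ) = (14.616727, -6.507786)
θ=336°: h = r sin θ − e = -6.507786 − 3 = -9.507786
θ=336°: x = r cos θ + √(L² − h²) = 14.616727 + 80.440052 = 95.056780

θ=125°: 71.1898
θ=281°: 81.8634
θ=336°: 95.0568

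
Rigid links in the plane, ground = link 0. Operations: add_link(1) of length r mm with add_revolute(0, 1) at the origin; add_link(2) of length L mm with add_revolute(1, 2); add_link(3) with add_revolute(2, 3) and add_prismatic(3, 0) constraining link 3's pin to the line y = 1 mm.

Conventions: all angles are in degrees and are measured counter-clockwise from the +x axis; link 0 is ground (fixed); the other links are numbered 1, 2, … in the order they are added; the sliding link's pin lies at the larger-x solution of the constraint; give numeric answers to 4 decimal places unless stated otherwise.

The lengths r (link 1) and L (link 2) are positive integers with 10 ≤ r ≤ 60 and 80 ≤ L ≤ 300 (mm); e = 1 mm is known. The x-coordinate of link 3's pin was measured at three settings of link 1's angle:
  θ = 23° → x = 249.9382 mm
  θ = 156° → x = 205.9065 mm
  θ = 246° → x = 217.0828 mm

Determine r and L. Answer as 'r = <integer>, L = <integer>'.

constraint per measurement: (x − r cos θ)² + (r sin θ − e)² = L²
subtracting the θ₁ and θ₂ equations cancels the r² and L² terms:
r = (x₁² − x₂²) / (2[(x₁cos θ₁ + e sin θ₁) − (x₂cos θ₂ + e sin θ₂)]) = 24.0000 → r = 24
L² = (x₁ − r cos θ₁)² + (r sin θ₁ − e)² = 51984.0211 → L = 228.0000 → L = 228
check at θ₃=246°: x = 217.0828 (printed 217.0828) ✓

r = 24, L = 228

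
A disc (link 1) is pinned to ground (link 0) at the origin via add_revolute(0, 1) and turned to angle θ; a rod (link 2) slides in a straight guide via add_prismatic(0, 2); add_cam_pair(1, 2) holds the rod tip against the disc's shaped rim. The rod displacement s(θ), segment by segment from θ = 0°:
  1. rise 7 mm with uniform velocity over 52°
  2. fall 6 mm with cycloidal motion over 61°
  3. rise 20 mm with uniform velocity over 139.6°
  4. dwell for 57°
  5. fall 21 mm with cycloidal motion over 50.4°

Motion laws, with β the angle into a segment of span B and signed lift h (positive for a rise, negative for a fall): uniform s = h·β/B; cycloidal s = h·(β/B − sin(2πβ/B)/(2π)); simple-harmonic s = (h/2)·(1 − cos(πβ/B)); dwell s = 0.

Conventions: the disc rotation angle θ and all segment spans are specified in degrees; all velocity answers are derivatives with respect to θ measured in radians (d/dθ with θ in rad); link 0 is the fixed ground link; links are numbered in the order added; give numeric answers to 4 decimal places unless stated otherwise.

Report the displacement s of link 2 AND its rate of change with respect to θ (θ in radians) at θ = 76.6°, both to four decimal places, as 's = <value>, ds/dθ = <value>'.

segment 1 (0° to 52°, uniform, h = 7) is passed completely: s = 0.0000 + (7) = 7.0000
θ = 76.6° falls in segment 2 (52° to 113°, cycloidal, h = -6): β = 76.6 − 52 = 24.6°, B = 61°; Δs = -6·(0.4033 − sin(2π·0.4033)/(2π)) = -1.8744; s = 7.0000 − 1.8744 = 5.1256
velocity in seg [52°–113°] (cycloidal), θ in radians: β = 24.6° = 0.4294 rad, B = 61° = 1.0647 rad; ds/dθ = (h/B)(1 − cos(2πβ/B)) = ((-6)/1.0647)(1 − cos(2π·0.4033)) = -10.262256 mm/rad

s = 5.1256, ds/dθ = -10.2623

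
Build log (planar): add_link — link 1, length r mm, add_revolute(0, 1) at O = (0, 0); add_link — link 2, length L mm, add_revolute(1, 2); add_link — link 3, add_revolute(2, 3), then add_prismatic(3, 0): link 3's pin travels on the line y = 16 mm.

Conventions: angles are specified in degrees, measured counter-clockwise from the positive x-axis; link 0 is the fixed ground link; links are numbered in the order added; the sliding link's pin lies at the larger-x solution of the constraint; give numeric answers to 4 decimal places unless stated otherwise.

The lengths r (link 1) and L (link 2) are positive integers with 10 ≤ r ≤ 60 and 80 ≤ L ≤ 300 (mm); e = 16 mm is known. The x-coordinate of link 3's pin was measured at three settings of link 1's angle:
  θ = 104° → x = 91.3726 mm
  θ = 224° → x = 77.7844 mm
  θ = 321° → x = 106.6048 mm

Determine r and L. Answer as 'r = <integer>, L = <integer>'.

constraint per measurement: (x − r cos θ)² + (r sin θ − e)² = L²
subtracting the θ₁ and θ₂ equations cancels the r² and L² terms:
r = (x₁² − x₂²) / (2[(x₁cos θ₁ + e sin θ₁) − (x₂cos θ₂ + e sin θ₂)]) = 19.0001 → r = 19
L² = (x₁ − r cos θ₁)² + (r sin θ₁ − e)² = 9216.0035 → L = 96.0000 → L = 96
check at θ₃=321°: x = 106.6048 (printed 106.6048) ✓

r = 19, L = 96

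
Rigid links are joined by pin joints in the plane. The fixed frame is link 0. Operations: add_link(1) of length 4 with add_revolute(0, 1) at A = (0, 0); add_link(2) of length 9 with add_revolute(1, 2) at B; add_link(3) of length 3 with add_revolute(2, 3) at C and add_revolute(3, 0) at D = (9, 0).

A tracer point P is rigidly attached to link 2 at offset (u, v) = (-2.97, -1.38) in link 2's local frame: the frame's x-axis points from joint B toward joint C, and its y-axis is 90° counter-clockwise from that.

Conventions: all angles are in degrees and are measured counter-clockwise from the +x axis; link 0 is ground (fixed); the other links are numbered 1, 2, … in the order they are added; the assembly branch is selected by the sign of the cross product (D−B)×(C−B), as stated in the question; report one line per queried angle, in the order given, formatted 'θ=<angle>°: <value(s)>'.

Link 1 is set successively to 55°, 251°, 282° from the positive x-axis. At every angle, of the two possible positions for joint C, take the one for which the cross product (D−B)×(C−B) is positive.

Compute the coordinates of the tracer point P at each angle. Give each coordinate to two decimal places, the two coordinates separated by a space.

A=(0,0), D=(9.00,0)
θ=55°: B = A + 4.00·(cos55°, sin55°) = (2.2943, 3.2766)
θ=55°: |BD| = 7.4634
θ=55°: circle(B,9.00) ∩ circle(D,3.00): a=8.5552, h=2.7943
θ=55°:   candidates: C₊=(11.2077,2.0312) cross=20.855; C₋=(8.7542,-2.9899) cross=-20.855
θ=55°:   branch + wants cross > 0 → take C=(11.2077,2.0312) (cross=20.855)
θ=55°: ex = (C−B)/|BC| = (0.9904,-0.1384); ey = (0.1384,0.9904)
θ=55°: P = B + -2.97·ex + -1.38·ey = (-0.8381,2.3209)
θ=251°: B = A + 4.00·(cos251°, sin251°) = (-1.3023, -3.7821)
θ=251°: |BD| = 10.9746
θ=251°: circle(B,9.00) ∩ circle(D,3.00): a=8.7676, h=2.0321
θ=251°:   candidates: C₊=(6.2279,1.1470) cross=22.301; C₋=(7.6285,-2.6682) cross=-22.301
θ=251°:   branch + wants cross > 0 → take C=(6.2279,1.1470) (cross=22.301)
θ=251°: ex = (C−B)/|BC| = (0.8367,0.5477); ey = (-0.5477,0.8367)
θ=251°: P = B + -2.97·ex + -1.38·ey = (-3.0314,-6.5633)
θ=282°: B = A + 4.00·(cos282°, sin282°) = (0.8316, -3.9126)
θ=282°: |BD| = 9.0571
θ=282°: circle(B,9.00) ∩ circle(D,3.00): a=8.5033, h=2.9485
θ=282°:   candidates: C₊=(7.2269,2.4199) cross=26.704; C₋=(9.7743,-2.8984) cross=-26.704
θ=282°:   branch + wants cross > 0 → take C=(7.2269,2.4199) (cross=26.704)
θ=282°: ex = (C−B)/|BC| = (0.7106,0.7036); ey = (-0.7036,0.7106)
θ=282°: P = B + -2.97·ex + -1.38·ey = (-0.3078,-6.9829)

θ=55°: -0.84 2.32
θ=251°: -3.03 -6.56
θ=282°: -0.31 -6.98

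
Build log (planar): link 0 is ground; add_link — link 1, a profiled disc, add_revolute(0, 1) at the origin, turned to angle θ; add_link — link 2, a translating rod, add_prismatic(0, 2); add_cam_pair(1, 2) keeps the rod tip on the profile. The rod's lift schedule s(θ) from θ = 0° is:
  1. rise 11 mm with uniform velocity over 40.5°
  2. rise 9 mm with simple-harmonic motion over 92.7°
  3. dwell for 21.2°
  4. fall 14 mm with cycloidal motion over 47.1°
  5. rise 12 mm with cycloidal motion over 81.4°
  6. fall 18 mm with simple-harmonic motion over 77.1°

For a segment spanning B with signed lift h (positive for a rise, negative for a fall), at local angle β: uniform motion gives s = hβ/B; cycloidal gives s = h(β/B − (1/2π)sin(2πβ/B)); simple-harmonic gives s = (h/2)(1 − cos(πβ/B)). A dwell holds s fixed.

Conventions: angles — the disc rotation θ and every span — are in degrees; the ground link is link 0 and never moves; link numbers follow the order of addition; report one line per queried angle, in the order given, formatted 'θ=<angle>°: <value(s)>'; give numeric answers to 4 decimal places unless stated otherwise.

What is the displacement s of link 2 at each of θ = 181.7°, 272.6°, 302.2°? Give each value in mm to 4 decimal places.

seg 1 [0°–40.5°] uniform, h=11: full span → s += 11 → s = 11.0000
seg 2 [40.5°–133.2°] simple-harmonic, h=9: full span → s += 9 → s = 20.0000
seg 3 [133.2°–154.4°] dwell: s stays 20.0000
seg 4 [154.4°–201.5°] cycloidal, h=-14: θ=181.7° here. β=27.3, B=47.1. -14·(0.5796 − sin(2π·0.5796)/(2π)) = -9.1834 → s = 10.8166
seg 4 [154.4°–201.5°] cycloidal, h=-14: full span → s += -14 → s = 6.0000
seg 5 [201.5°–282.9°] cycloidal, h=12: θ=272.6° here. β=71.1, B=81.4. 12·(0.8735 − sin(2π·0.8735)/(2π)) = 11.8450 → s = 17.8450
seg 5 [201.5°–282.9°] cycloidal, h=12: full span → s += 12 → s = 18.0000
seg 6 [282.9°–360°] simple-harmonic, h=-18: θ=302.2° here. β=19.3, B=77.1. -18/2·(1 − cos(π·0.2503)) = -2.6425 → s = 15.3575

θ=181.7°: 10.8166
θ=272.6°: 17.8450
θ=302.2°: 15.3575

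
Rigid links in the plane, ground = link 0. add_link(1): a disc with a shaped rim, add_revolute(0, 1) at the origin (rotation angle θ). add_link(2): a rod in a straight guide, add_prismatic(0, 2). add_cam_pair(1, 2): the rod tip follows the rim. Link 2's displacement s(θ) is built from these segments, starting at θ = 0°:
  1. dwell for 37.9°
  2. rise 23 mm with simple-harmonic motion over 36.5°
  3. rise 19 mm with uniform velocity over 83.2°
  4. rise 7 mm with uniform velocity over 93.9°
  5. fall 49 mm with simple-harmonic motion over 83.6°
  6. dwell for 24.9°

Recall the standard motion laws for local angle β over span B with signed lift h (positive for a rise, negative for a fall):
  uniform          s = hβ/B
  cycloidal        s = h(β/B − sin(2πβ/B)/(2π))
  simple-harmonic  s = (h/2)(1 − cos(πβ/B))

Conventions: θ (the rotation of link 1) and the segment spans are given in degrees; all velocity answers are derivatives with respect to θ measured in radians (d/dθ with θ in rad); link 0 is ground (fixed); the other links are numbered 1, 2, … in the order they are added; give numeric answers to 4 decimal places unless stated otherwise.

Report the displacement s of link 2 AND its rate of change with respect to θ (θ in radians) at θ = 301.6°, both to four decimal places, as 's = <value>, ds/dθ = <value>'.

segment 1 (0° to 37.9°, dwell): s unchanged at 0.0000
segment 2 (37.9° to 74.4°, simple-harmonic, h = 23) is passed completely: s = 0.0000 + (23) = 23.0000
segment 3 (74.4° to 157.6°, uniform, h = 19) is passed completely: s = 23.0000 + (19) = 42.0000
segment 4 (157.6° to 251.5°, uniform, h = 7) is passed completely: s = 42.0000 + (7) = 49.0000
θ = 301.6° falls in segment 5 (251.5° to 335.1°, simple-harmonic, h = -49): β = 301.6 − 251.5 = 50.1°, B = 83.6°; Δs = -49/2·(1 − cos(π·0.5993)) = -32.0184; s = 49.0000 − 32.0184 = 16.9816
velocity in seg [251.5°–335.1°] (simple-harmonic), θ in radians: β = 50.1° = 0.8744 rad, B = 83.6° = 1.4591 rad; ds/dθ = (πh/(2B)) sin(πβ/B) = (π·(-49)/(2·1.4591)) sin(π·0.5993) = -50.205996 mm/rad

s = 16.9816, ds/dθ = -50.2060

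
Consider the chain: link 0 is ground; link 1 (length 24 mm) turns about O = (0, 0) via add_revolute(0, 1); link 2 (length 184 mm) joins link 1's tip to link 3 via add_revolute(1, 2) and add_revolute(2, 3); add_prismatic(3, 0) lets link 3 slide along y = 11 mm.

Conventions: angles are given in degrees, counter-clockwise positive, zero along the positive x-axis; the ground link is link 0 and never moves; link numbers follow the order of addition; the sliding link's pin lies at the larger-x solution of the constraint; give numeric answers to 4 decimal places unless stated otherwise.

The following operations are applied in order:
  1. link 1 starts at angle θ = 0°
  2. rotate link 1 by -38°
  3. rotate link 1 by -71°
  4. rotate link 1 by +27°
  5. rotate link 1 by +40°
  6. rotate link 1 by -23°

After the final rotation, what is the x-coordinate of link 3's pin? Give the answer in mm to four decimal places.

geometry: r = 24 mm, L = 184 mm, e = 11 mm; θ starts at 0°
rotate link 1 by -38°: θ ← 0° -38° = -38°
rotate link 1 by -71°: θ ← -38° -71° = -109°
rotate link 1 by +27°: θ ← -109° +27° = -82°
rotate link 1 by +40°: θ ← -82° +40° = -42°
rotate link 1 by -23°: θ ← -42° -23° = -65°
crank pin P = (r cos θ, r sin θ) = (10.142838, -21.751387)
h = r sin θ − e = -21.751387 − 11 = -32.751387
x = r cos θ + √(L² − h²) = 10.142838 + 181.061721 = 191.204559

191.2046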